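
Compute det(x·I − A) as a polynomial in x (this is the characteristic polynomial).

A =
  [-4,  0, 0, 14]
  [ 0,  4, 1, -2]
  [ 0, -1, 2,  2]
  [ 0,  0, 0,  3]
x^4 - 5*x^3 - 9*x^2 + 81*x - 108

Expanding det(x·I − A) (e.g. by cofactor expansion or by noting that A is similar to its Jordan form J, which has the same characteristic polynomial as A) gives
  χ_A(x) = x^4 - 5*x^3 - 9*x^2 + 81*x - 108
which factors as (x - 3)^3*(x + 4). The eigenvalues (with algebraic multiplicities) are λ = -4 with multiplicity 1, λ = 3 with multiplicity 3.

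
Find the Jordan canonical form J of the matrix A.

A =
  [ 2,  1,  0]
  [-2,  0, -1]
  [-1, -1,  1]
J_3(1)

The characteristic polynomial is
  det(x·I − A) = x^3 - 3*x^2 + 3*x - 1 = (x - 1)^3

Eigenvalues and multiplicities (the geometric multiplicity of λ is n − rank(A − λI), which equals the number of Jordan blocks for λ):
  λ = 1: algebraic multiplicity = 3, geometric multiplicity = 1

Determining the block sizes for each eigenvalue:
  λ = 1: one block (gm = 1), so the single block has size am = 3 → block sizes [3]

Assembling the blocks gives a Jordan form
J =
  [1, 1, 0]
  [0, 1, 1]
  [0, 0, 1]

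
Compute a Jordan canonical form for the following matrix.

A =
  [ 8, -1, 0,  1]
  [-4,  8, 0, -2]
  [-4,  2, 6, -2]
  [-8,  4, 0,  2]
J_2(6) ⊕ J_1(6) ⊕ J_1(6)

The characteristic polynomial is
  det(x·I − A) = x^4 - 24*x^3 + 216*x^2 - 864*x + 1296 = (x - 6)^4

Eigenvalues and multiplicities (the geometric multiplicity of λ is n − rank(A − λI), which equals the number of Jordan blocks for λ):
  λ = 6: algebraic multiplicity = 4, geometric multiplicity = 3

Determining the block sizes for each eigenvalue:
  λ = 6: 3 blocks summing to 4 forces exactly one block of size 2 and the rest size 1 → block sizes [2, 1, 1]

Assembling the blocks gives a Jordan form
J =
  [6, 1, 0, 0]
  [0, 6, 0, 0]
  [0, 0, 6, 0]
  [0, 0, 0, 6]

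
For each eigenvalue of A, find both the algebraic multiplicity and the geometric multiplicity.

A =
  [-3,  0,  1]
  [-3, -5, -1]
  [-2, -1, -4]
λ = -4: alg = 3, geom = 1

Step 1 — factor the characteristic polynomial to read off the algebraic multiplicities:
  χ_A(x) = (x + 4)^3

Step 2 — compute geometric multiplicities via the rank-nullity identity g(λ) = n − rank(A − λI):
  rank(A − (-4)·I) = 2, so dim ker(A − (-4)·I) = n − 2 = 1

Summary:
  λ = -4: algebraic multiplicity = 3, geometric multiplicity = 1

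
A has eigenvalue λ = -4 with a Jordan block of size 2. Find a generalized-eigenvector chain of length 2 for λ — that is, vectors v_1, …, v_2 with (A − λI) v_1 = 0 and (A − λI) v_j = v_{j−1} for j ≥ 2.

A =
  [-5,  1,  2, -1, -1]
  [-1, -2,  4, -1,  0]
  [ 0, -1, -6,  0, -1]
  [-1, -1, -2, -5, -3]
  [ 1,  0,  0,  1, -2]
A Jordan chain for λ = -4 of length 2:
v_1 = (-1, -1, 0, -1, 1)ᵀ
v_2 = (1, 0, 0, 0, 0)ᵀ

Let N = A − (-4)·I. We want v_2 with N^2 v_2 = 0 but N^1 v_2 ≠ 0; then v_{j-1} := N · v_j for j = 2, …, 2.

Pick v_2 = (1, 0, 0, 0, 0)ᵀ.
Then v_1 = N · v_2 = (-1, -1, 0, -1, 1)ᵀ.

Sanity check: (A − (-4)·I) v_1 = (0, 0, 0, 0, 0)ᵀ = 0. ✓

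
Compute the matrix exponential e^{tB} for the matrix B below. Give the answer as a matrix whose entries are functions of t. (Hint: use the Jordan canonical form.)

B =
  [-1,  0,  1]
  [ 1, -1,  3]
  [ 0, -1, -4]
e^{tB} =
  [t^2*exp(-2*t)/2 + t*exp(-2*t) + exp(-2*t), -t^2*exp(-2*t)/2, -t^2*exp(-2*t)/2 + t*exp(-2*t)]
  [t^2*exp(-2*t) + t*exp(-2*t), -t^2*exp(-2*t) + t*exp(-2*t) + exp(-2*t), -t^2*exp(-2*t) + 3*t*exp(-2*t)]
  [-t^2*exp(-2*t)/2, t^2*exp(-2*t)/2 - t*exp(-2*t), t^2*exp(-2*t)/2 - 2*t*exp(-2*t) + exp(-2*t)]

Strategy: write B = P · J · P⁻¹ where J is a Jordan canonical form, so e^{tB} = P · e^{tJ} · P⁻¹, and e^{tJ} can be computed block-by-block.

B has Jordan form
J =
  [-2,  1,  0]
  [ 0, -2,  1]
  [ 0,  0, -2]
(up to reordering of blocks).

Per-block formulas:
  For a 3×3 Jordan block J_3(-2): exp(t · J_3(-2)) = e^(-2t)·(I + t·N + (t^2/2)·N^2), where N is the 3×3 nilpotent shift.

After assembling e^{tJ} and conjugating by P, we get:

e^{tB} =
  [t^2*exp(-2*t)/2 + t*exp(-2*t) + exp(-2*t), -t^2*exp(-2*t)/2, -t^2*exp(-2*t)/2 + t*exp(-2*t)]
  [t^2*exp(-2*t) + t*exp(-2*t), -t^2*exp(-2*t) + t*exp(-2*t) + exp(-2*t), -t^2*exp(-2*t) + 3*t*exp(-2*t)]
  [-t^2*exp(-2*t)/2, t^2*exp(-2*t)/2 - t*exp(-2*t), t^2*exp(-2*t)/2 - 2*t*exp(-2*t) + exp(-2*t)]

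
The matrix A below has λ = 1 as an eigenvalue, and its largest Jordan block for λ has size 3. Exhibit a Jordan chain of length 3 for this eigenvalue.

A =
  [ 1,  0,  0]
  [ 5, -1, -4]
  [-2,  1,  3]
A Jordan chain for λ = 1 of length 3:
v_1 = (0, -2, 1)ᵀ
v_2 = (0, 5, -2)ᵀ
v_3 = (1, 0, 0)ᵀ

Let N = A − (1)·I. We want v_3 with N^3 v_3 = 0 but N^2 v_3 ≠ 0; then v_{j-1} := N · v_j for j = 3, …, 2.

Pick v_3 = (1, 0, 0)ᵀ.
Then v_2 = N · v_3 = (0, 5, -2)ᵀ.
Then v_1 = N · v_2 = (0, -2, 1)ᵀ.

Sanity check: (A − (1)·I) v_1 = (0, 0, 0)ᵀ = 0. ✓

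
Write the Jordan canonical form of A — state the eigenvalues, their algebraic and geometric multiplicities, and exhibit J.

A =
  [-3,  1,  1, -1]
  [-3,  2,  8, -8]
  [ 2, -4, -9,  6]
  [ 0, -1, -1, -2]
J_3(-3) ⊕ J_1(-3)

The characteristic polynomial is
  det(x·I − A) = x^4 + 12*x^3 + 54*x^2 + 108*x + 81 = (x + 3)^4

Eigenvalues and multiplicities (the geometric multiplicity of λ is n − rank(A − λI), which equals the number of Jordan blocks for λ):
  λ = -3: algebraic multiplicity = 4, geometric multiplicity = 2

Determining the block sizes for each eigenvalue:
  λ = -3: with am = 4 and gm = 2, the partition is not yet determined (e.g. several partitions of 4 into 2 parts exist). Let N = A − (-3)·I. Computing rank(N^1) = 2, rank(N^2) = 1, rank(N^3) = 0; the number of blocks of size ≥ j is rank(N^{j−1}) − rank(N^j), giving [2, 1, 1]. So we have 1 block(s) of size 3, 1 block(s) of size 1 → block sizes [3, 1]

Assembling the blocks gives a Jordan form
J =
  [-3,  1,  0,  0]
  [ 0, -3,  1,  0]
  [ 0,  0, -3,  0]
  [ 0,  0,  0, -3]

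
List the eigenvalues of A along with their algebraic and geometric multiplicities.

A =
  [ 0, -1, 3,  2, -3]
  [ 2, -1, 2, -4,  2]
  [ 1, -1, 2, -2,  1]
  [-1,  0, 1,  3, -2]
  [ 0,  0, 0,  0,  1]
λ = 1: alg = 5, geom = 3

Step 1 — factor the characteristic polynomial to read off the algebraic multiplicities:
  χ_A(x) = (x - 1)^5

Step 2 — compute geometric multiplicities via the rank-nullity identity g(λ) = n − rank(A − λI):
  rank(A − (1)·I) = 2, so dim ker(A − (1)·I) = n − 2 = 3

Summary:
  λ = 1: algebraic multiplicity = 5, geometric multiplicity = 3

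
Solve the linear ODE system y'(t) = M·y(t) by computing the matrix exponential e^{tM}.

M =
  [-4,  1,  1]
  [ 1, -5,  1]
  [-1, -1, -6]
e^{tM} =
  [t^2*exp(-5*t)/2 + t*exp(-5*t) + exp(-5*t), t*exp(-5*t), t^2*exp(-5*t)/2 + t*exp(-5*t)]
  [t*exp(-5*t), exp(-5*t), t*exp(-5*t)]
  [-t^2*exp(-5*t)/2 - t*exp(-5*t), -t*exp(-5*t), -t^2*exp(-5*t)/2 - t*exp(-5*t) + exp(-5*t)]

Strategy: write M = P · J · P⁻¹ where J is a Jordan canonical form, so e^{tM} = P · e^{tJ} · P⁻¹, and e^{tJ} can be computed block-by-block.

M has Jordan form
J =
  [-5,  1,  0]
  [ 0, -5,  1]
  [ 0,  0, -5]
(up to reordering of blocks).

Per-block formulas:
  For a 3×3 Jordan block J_3(-5): exp(t · J_3(-5)) = e^(-5t)·(I + t·N + (t^2/2)·N^2), where N is the 3×3 nilpotent shift.

After assembling e^{tJ} and conjugating by P, we get:

e^{tM} =
  [t^2*exp(-5*t)/2 + t*exp(-5*t) + exp(-5*t), t*exp(-5*t), t^2*exp(-5*t)/2 + t*exp(-5*t)]
  [t*exp(-5*t), exp(-5*t), t*exp(-5*t)]
  [-t^2*exp(-5*t)/2 - t*exp(-5*t), -t*exp(-5*t), -t^2*exp(-5*t)/2 - t*exp(-5*t) + exp(-5*t)]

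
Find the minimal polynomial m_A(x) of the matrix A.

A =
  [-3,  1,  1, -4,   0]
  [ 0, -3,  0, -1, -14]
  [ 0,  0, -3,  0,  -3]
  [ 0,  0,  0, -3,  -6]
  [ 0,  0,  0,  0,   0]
x^4 + 9*x^3 + 27*x^2 + 27*x

The characteristic polynomial is χ_A(x) = x*(x + 3)^4, so the eigenvalues are known. The minimal polynomial is
  m_A(x) = Π_λ (x − λ)^{k_λ}
where k_λ is the size of the *largest* Jordan block for λ (equivalently, the smallest k with (A − λI)^k v = 0 for every generalised eigenvector v of λ).

  λ = -3: largest Jordan block has size 3, contributing (x + 3)^3
  λ = 0: largest Jordan block has size 1, contributing (x − 0)

So m_A(x) = x*(x + 3)^3 = x^4 + 9*x^3 + 27*x^2 + 27*x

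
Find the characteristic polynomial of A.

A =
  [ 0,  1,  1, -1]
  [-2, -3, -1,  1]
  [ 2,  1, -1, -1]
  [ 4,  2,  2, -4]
x^4 + 8*x^3 + 24*x^2 + 32*x + 16

Expanding det(x·I − A) (e.g. by cofactor expansion or by noting that A is similar to its Jordan form J, which has the same characteristic polynomial as A) gives
  χ_A(x) = x^4 + 8*x^3 + 24*x^2 + 32*x + 16
which factors as (x + 2)^4. The eigenvalues (with algebraic multiplicities) are λ = -2 with multiplicity 4.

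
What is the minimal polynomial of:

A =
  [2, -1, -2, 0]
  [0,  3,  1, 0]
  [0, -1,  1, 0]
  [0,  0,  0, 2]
x^3 - 6*x^2 + 12*x - 8

The characteristic polynomial is χ_A(x) = (x - 2)^4, so the eigenvalues are known. The minimal polynomial is
  m_A(x) = Π_λ (x − λ)^{k_λ}
where k_λ is the size of the *largest* Jordan block for λ (equivalently, the smallest k with (A − λI)^k v = 0 for every generalised eigenvector v of λ).

  λ = 2: largest Jordan block has size 3, contributing (x − 2)^3

So m_A(x) = (x - 2)^3 = x^3 - 6*x^2 + 12*x - 8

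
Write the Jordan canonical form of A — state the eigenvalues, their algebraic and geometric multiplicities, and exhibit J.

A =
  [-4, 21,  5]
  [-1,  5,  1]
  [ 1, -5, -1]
J_3(0)

The characteristic polynomial is
  det(x·I − A) = x^3

Eigenvalues and multiplicities (the geometric multiplicity of λ is n − rank(A − λI), which equals the number of Jordan blocks for λ):
  λ = 0: algebraic multiplicity = 3, geometric multiplicity = 1

Determining the block sizes for each eigenvalue:
  λ = 0: one block (gm = 1), so the single block has size am = 3 → block sizes [3]

Assembling the blocks gives a Jordan form
J =
  [0, 1, 0]
  [0, 0, 1]
  [0, 0, 0]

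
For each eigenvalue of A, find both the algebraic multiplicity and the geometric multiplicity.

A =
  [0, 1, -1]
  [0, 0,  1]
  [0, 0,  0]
λ = 0: alg = 3, geom = 1

Step 1 — factor the characteristic polynomial to read off the algebraic multiplicities:
  χ_A(x) = x^3

Step 2 — compute geometric multiplicities via the rank-nullity identity g(λ) = n − rank(A − λI):
  rank(A − (0)·I) = 2, so dim ker(A − (0)·I) = n − 2 = 1

Summary:
  λ = 0: algebraic multiplicity = 3, geometric multiplicity = 1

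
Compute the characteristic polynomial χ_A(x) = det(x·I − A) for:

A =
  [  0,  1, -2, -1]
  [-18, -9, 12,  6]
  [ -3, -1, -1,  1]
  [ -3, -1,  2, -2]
x^4 + 12*x^3 + 54*x^2 + 108*x + 81

Expanding det(x·I − A) (e.g. by cofactor expansion or by noting that A is similar to its Jordan form J, which has the same characteristic polynomial as A) gives
  χ_A(x) = x^4 + 12*x^3 + 54*x^2 + 108*x + 81
which factors as (x + 3)^4. The eigenvalues (with algebraic multiplicities) are λ = -3 with multiplicity 4.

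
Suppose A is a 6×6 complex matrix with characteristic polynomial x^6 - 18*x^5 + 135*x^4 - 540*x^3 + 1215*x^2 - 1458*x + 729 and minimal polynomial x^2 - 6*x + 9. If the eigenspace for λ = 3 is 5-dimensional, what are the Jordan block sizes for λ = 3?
Block sizes for λ = 3: [2, 1, 1, 1, 1]

Step 1 — from the characteristic polynomial, algebraic multiplicity of λ = 3 is 6. From dim ker(A − (3)·I) = 5, there are exactly 5 Jordan blocks for λ = 3.
Step 2 — from the minimal polynomial, the factor (x − 3)^2 tells us the largest block for λ = 3 has size 2.
Step 3 — with total size 6, 5 blocks, and largest block 2, the block sizes (in nonincreasing order) are [2, 1, 1, 1, 1].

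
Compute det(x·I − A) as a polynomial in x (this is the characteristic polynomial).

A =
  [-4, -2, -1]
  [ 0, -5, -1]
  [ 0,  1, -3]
x^3 + 12*x^2 + 48*x + 64

Expanding det(x·I − A) (e.g. by cofactor expansion or by noting that A is similar to its Jordan form J, which has the same characteristic polynomial as A) gives
  χ_A(x) = x^3 + 12*x^2 + 48*x + 64
which factors as (x + 4)^3. The eigenvalues (with algebraic multiplicities) are λ = -4 with multiplicity 3.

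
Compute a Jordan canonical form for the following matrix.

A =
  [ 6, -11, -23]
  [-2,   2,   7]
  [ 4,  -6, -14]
J_3(-2)

The characteristic polynomial is
  det(x·I − A) = x^3 + 6*x^2 + 12*x + 8 = (x + 2)^3

Eigenvalues and multiplicities (the geometric multiplicity of λ is n − rank(A − λI), which equals the number of Jordan blocks for λ):
  λ = -2: algebraic multiplicity = 3, geometric multiplicity = 1

Determining the block sizes for each eigenvalue:
  λ = -2: one block (gm = 1), so the single block has size am = 3 → block sizes [3]

Assembling the blocks gives a Jordan form
J =
  [-2,  1,  0]
  [ 0, -2,  1]
  [ 0,  0, -2]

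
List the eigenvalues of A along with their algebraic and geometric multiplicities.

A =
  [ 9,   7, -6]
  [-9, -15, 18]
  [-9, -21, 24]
λ = 6: alg = 3, geom = 2

Step 1 — factor the characteristic polynomial to read off the algebraic multiplicities:
  χ_A(x) = (x - 6)^3

Step 2 — compute geometric multiplicities via the rank-nullity identity g(λ) = n − rank(A − λI):
  rank(A − (6)·I) = 1, so dim ker(A − (6)·I) = n − 1 = 2

Summary:
  λ = 6: algebraic multiplicity = 3, geometric multiplicity = 2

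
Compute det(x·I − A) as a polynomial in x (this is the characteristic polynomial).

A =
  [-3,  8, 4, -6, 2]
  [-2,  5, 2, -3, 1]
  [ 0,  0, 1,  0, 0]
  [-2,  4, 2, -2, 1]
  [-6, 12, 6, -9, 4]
x^5 - 5*x^4 + 10*x^3 - 10*x^2 + 5*x - 1

Expanding det(x·I − A) (e.g. by cofactor expansion or by noting that A is similar to its Jordan form J, which has the same characteristic polynomial as A) gives
  χ_A(x) = x^5 - 5*x^4 + 10*x^3 - 10*x^2 + 5*x - 1
which factors as (x - 1)^5. The eigenvalues (with algebraic multiplicities) are λ = 1 with multiplicity 5.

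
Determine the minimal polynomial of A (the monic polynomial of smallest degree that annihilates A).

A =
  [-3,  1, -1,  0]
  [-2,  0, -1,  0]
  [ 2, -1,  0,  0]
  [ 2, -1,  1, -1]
x^2 + 2*x + 1

The characteristic polynomial is χ_A(x) = (x + 1)^4, so the eigenvalues are known. The minimal polynomial is
  m_A(x) = Π_λ (x − λ)^{k_λ}
where k_λ is the size of the *largest* Jordan block for λ (equivalently, the smallest k with (A − λI)^k v = 0 for every generalised eigenvector v of λ).

  λ = -1: largest Jordan block has size 2, contributing (x + 1)^2

So m_A(x) = (x + 1)^2 = x^2 + 2*x + 1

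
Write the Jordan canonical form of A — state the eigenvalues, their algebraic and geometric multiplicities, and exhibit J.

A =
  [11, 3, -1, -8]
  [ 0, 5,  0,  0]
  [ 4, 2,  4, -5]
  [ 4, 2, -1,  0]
J_3(5) ⊕ J_1(5)

The characteristic polynomial is
  det(x·I − A) = x^4 - 20*x^3 + 150*x^2 - 500*x + 625 = (x - 5)^4

Eigenvalues and multiplicities (the geometric multiplicity of λ is n − rank(A − λI), which equals the number of Jordan blocks for λ):
  λ = 5: algebraic multiplicity = 4, geometric multiplicity = 2

Determining the block sizes for each eigenvalue:
  λ = 5: with am = 4 and gm = 2, the partition is not yet determined (e.g. several partitions of 4 into 2 parts exist). Let N = A − (5)·I. Computing rank(N^1) = 2, rank(N^2) = 1, rank(N^3) = 0; the number of blocks of size ≥ j is rank(N^{j−1}) − rank(N^j), giving [2, 1, 1]. So we have 1 block(s) of size 3, 1 block(s) of size 1 → block sizes [3, 1]

Assembling the blocks gives a Jordan form
J =
  [5, 1, 0, 0]
  [0, 5, 1, 0]
  [0, 0, 5, 0]
  [0, 0, 0, 5]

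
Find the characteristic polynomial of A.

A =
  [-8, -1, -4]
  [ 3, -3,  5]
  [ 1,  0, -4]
x^3 + 15*x^2 + 75*x + 125

Expanding det(x·I − A) (e.g. by cofactor expansion or by noting that A is similar to its Jordan form J, which has the same characteristic polynomial as A) gives
  χ_A(x) = x^3 + 15*x^2 + 75*x + 125
which factors as (x + 5)^3. The eigenvalues (with algebraic multiplicities) are λ = -5 with multiplicity 3.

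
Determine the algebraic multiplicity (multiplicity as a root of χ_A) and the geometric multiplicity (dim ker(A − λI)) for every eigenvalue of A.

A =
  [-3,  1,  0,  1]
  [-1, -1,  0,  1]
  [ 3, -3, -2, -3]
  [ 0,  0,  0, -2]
λ = -2: alg = 4, geom = 3

Step 1 — factor the characteristic polynomial to read off the algebraic multiplicities:
  χ_A(x) = (x + 2)^4

Step 2 — compute geometric multiplicities via the rank-nullity identity g(λ) = n − rank(A − λI):
  rank(A − (-2)·I) = 1, so dim ker(A − (-2)·I) = n − 1 = 3

Summary:
  λ = -2: algebraic multiplicity = 4, geometric multiplicity = 3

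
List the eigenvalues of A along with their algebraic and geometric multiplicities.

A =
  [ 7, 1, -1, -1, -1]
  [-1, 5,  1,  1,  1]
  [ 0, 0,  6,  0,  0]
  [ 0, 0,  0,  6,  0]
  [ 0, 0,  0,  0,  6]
λ = 6: alg = 5, geom = 4

Step 1 — factor the characteristic polynomial to read off the algebraic multiplicities:
  χ_A(x) = (x - 6)^5

Step 2 — compute geometric multiplicities via the rank-nullity identity g(λ) = n − rank(A − λI):
  rank(A − (6)·I) = 1, so dim ker(A − (6)·I) = n − 1 = 4

Summary:
  λ = 6: algebraic multiplicity = 5, geometric multiplicity = 4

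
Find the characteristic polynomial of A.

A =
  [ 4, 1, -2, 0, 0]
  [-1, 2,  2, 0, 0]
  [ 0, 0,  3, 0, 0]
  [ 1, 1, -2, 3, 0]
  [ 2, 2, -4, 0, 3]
x^5 - 15*x^4 + 90*x^3 - 270*x^2 + 405*x - 243

Expanding det(x·I − A) (e.g. by cofactor expansion or by noting that A is similar to its Jordan form J, which has the same characteristic polynomial as A) gives
  χ_A(x) = x^5 - 15*x^4 + 90*x^3 - 270*x^2 + 405*x - 243
which factors as (x - 3)^5. The eigenvalues (with algebraic multiplicities) are λ = 3 with multiplicity 5.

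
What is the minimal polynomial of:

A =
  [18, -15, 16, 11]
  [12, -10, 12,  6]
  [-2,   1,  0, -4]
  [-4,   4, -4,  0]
x^2 - 4*x + 4

The characteristic polynomial is χ_A(x) = (x - 2)^4, so the eigenvalues are known. The minimal polynomial is
  m_A(x) = Π_λ (x − λ)^{k_λ}
where k_λ is the size of the *largest* Jordan block for λ (equivalently, the smallest k with (A − λI)^k v = 0 for every generalised eigenvector v of λ).

  λ = 2: largest Jordan block has size 2, contributing (x − 2)^2

So m_A(x) = (x - 2)^2 = x^2 - 4*x + 4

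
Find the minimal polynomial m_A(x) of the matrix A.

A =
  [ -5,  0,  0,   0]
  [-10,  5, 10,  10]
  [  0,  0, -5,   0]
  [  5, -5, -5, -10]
x^2 + 5*x

The characteristic polynomial is χ_A(x) = x*(x + 5)^3, so the eigenvalues are known. The minimal polynomial is
  m_A(x) = Π_λ (x − λ)^{k_λ}
where k_λ is the size of the *largest* Jordan block for λ (equivalently, the smallest k with (A − λI)^k v = 0 for every generalised eigenvector v of λ).

  λ = -5: largest Jordan block has size 1, contributing (x + 5)
  λ = 0: largest Jordan block has size 1, contributing (x − 0)

So m_A(x) = x*(x + 5) = x^2 + 5*x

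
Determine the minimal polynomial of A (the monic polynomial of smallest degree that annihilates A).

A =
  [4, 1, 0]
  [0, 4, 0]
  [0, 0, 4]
x^2 - 8*x + 16

The characteristic polynomial is χ_A(x) = (x - 4)^3, so the eigenvalues are known. The minimal polynomial is
  m_A(x) = Π_λ (x − λ)^{k_λ}
where k_λ is the size of the *largest* Jordan block for λ (equivalently, the smallest k with (A − λI)^k v = 0 for every generalised eigenvector v of λ).

  λ = 4: largest Jordan block has size 2, contributing (x − 4)^2

So m_A(x) = (x - 4)^2 = x^2 - 8*x + 16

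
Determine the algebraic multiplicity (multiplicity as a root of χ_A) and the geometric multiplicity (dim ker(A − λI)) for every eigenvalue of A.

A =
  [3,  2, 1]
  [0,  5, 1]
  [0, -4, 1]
λ = 3: alg = 3, geom = 2

Step 1 — factor the characteristic polynomial to read off the algebraic multiplicities:
  χ_A(x) = (x - 3)^3

Step 2 — compute geometric multiplicities via the rank-nullity identity g(λ) = n − rank(A − λI):
  rank(A − (3)·I) = 1, so dim ker(A − (3)·I) = n − 1 = 2

Summary:
  λ = 3: algebraic multiplicity = 3, geometric multiplicity = 2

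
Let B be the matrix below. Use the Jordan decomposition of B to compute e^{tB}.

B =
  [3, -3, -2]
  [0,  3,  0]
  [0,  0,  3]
e^{tB} =
  [exp(3*t), -3*t*exp(3*t), -2*t*exp(3*t)]
  [0, exp(3*t), 0]
  [0, 0, exp(3*t)]

Strategy: write B = P · J · P⁻¹ where J is a Jordan canonical form, so e^{tB} = P · e^{tJ} · P⁻¹, and e^{tJ} can be computed block-by-block.

B has Jordan form
J =
  [3, 1, 0]
  [0, 3, 0]
  [0, 0, 3]
(up to reordering of blocks).

Per-block formulas:
  For a 2×2 Jordan block J_2(3): exp(t · J_2(3)) = e^(3t)·(I + t·N), where N is the 2×2 nilpotent shift.
  For a 1×1 block at λ = 3: exp(t · [3]) = [e^(3t)].

After assembling e^{tJ} and conjugating by P, we get:

e^{tB} =
  [exp(3*t), -3*t*exp(3*t), -2*t*exp(3*t)]
  [0, exp(3*t), 0]
  [0, 0, exp(3*t)]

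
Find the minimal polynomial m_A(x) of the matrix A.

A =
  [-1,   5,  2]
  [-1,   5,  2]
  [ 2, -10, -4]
x^2

The characteristic polynomial is χ_A(x) = x^3, so the eigenvalues are known. The minimal polynomial is
  m_A(x) = Π_λ (x − λ)^{k_λ}
where k_λ is the size of the *largest* Jordan block for λ (equivalently, the smallest k with (A − λI)^k v = 0 for every generalised eigenvector v of λ).

  λ = 0: largest Jordan block has size 2, contributing (x − 0)^2

So m_A(x) = x^2 = x^2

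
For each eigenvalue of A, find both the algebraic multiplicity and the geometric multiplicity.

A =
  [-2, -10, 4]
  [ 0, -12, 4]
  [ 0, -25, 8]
λ = -2: alg = 3, geom = 2

Step 1 — factor the characteristic polynomial to read off the algebraic multiplicities:
  χ_A(x) = (x + 2)^3

Step 2 — compute geometric multiplicities via the rank-nullity identity g(λ) = n − rank(A − λI):
  rank(A − (-2)·I) = 1, so dim ker(A − (-2)·I) = n − 1 = 2

Summary:
  λ = -2: algebraic multiplicity = 3, geometric multiplicity = 2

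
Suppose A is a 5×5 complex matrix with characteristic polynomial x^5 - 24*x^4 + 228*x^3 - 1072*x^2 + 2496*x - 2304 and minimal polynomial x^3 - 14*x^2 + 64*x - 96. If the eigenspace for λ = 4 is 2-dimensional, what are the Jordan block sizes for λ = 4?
Block sizes for λ = 4: [2, 1]

Step 1 — from the characteristic polynomial, algebraic multiplicity of λ = 4 is 3. From dim ker(A − (4)·I) = 2, there are exactly 2 Jordan blocks for λ = 4.
Step 2 — from the minimal polynomial, the factor (x − 4)^2 tells us the largest block for λ = 4 has size 2.
Step 3 — with total size 3, 2 blocks, and largest block 2, the block sizes (in nonincreasing order) are [2, 1].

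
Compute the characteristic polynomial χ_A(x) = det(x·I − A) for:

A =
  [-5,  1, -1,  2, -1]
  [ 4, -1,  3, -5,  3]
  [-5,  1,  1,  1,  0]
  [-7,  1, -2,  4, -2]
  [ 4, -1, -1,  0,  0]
x^5 + x^4 - 5*x^3 - x^2 + 8*x - 4

Expanding det(x·I − A) (e.g. by cofactor expansion or by noting that A is similar to its Jordan form J, which has the same characteristic polynomial as A) gives
  χ_A(x) = x^5 + x^4 - 5*x^3 - x^2 + 8*x - 4
which factors as (x - 1)^3*(x + 2)^2. The eigenvalues (with algebraic multiplicities) are λ = -2 with multiplicity 2, λ = 1 with multiplicity 3.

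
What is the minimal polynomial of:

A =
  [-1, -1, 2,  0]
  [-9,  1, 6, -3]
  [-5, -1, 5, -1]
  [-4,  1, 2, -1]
x^3 - 3*x^2 + 3*x - 1

The characteristic polynomial is χ_A(x) = (x - 1)^4, so the eigenvalues are known. The minimal polynomial is
  m_A(x) = Π_λ (x − λ)^{k_λ}
where k_λ is the size of the *largest* Jordan block for λ (equivalently, the smallest k with (A − λI)^k v = 0 for every generalised eigenvector v of λ).

  λ = 1: largest Jordan block has size 3, contributing (x − 1)^3

So m_A(x) = (x - 1)^3 = x^3 - 3*x^2 + 3*x - 1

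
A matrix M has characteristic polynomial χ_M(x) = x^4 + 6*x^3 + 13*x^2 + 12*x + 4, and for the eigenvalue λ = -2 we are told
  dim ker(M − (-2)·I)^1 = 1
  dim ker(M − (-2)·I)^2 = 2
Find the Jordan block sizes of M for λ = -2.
Block sizes for λ = -2: [2]

From the dimensions of kernels of powers, the number of Jordan blocks of size at least j is d_j − d_{j−1} where d_j = dim ker(N^j) (with d_0 = 0). Computing the differences gives [1, 1].
The number of blocks of size exactly k is (#blocks of size ≥ k) − (#blocks of size ≥ k + 1), so the partition is: 1 block(s) of size 2.
In nonincreasing order the block sizes are [2].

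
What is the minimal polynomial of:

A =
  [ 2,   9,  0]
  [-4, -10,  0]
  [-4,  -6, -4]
x^2 + 8*x + 16

The characteristic polynomial is χ_A(x) = (x + 4)^3, so the eigenvalues are known. The minimal polynomial is
  m_A(x) = Π_λ (x − λ)^{k_λ}
where k_λ is the size of the *largest* Jordan block for λ (equivalently, the smallest k with (A − λI)^k v = 0 for every generalised eigenvector v of λ).

  λ = -4: largest Jordan block has size 2, contributing (x + 4)^2

So m_A(x) = (x + 4)^2 = x^2 + 8*x + 16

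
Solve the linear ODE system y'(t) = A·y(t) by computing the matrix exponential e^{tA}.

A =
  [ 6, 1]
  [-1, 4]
e^{tA} =
  [t*exp(5*t) + exp(5*t), t*exp(5*t)]
  [-t*exp(5*t), -t*exp(5*t) + exp(5*t)]

Strategy: write A = P · J · P⁻¹ where J is a Jordan canonical form, so e^{tA} = P · e^{tJ} · P⁻¹, and e^{tJ} can be computed block-by-block.

A has Jordan form
J =
  [5, 1]
  [0, 5]
(up to reordering of blocks).

Per-block formulas:
  For a 2×2 Jordan block J_2(5): exp(t · J_2(5)) = e^(5t)·(I + t·N), where N is the 2×2 nilpotent shift.

After assembling e^{tJ} and conjugating by P, we get:

e^{tA} =
  [t*exp(5*t) + exp(5*t), t*exp(5*t)]
  [-t*exp(5*t), -t*exp(5*t) + exp(5*t)]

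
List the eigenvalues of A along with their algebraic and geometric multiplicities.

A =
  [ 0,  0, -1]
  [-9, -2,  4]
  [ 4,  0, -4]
λ = -2: alg = 3, geom = 1

Step 1 — factor the characteristic polynomial to read off the algebraic multiplicities:
  χ_A(x) = (x + 2)^3

Step 2 — compute geometric multiplicities via the rank-nullity identity g(λ) = n − rank(A − λI):
  rank(A − (-2)·I) = 2, so dim ker(A − (-2)·I) = n − 2 = 1

Summary:
  λ = -2: algebraic multiplicity = 3, geometric multiplicity = 1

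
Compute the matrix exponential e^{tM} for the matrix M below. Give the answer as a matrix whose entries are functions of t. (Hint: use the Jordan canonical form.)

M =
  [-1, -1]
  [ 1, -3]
e^{tM} =
  [t*exp(-2*t) + exp(-2*t), -t*exp(-2*t)]
  [t*exp(-2*t), -t*exp(-2*t) + exp(-2*t)]

Strategy: write M = P · J · P⁻¹ where J is a Jordan canonical form, so e^{tM} = P · e^{tJ} · P⁻¹, and e^{tJ} can be computed block-by-block.

M has Jordan form
J =
  [-2,  1]
  [ 0, -2]
(up to reordering of blocks).

Per-block formulas:
  For a 2×2 Jordan block J_2(-2): exp(t · J_2(-2)) = e^(-2t)·(I + t·N), where N is the 2×2 nilpotent shift.

After assembling e^{tJ} and conjugating by P, we get:

e^{tM} =
  [t*exp(-2*t) + exp(-2*t), -t*exp(-2*t)]
  [t*exp(-2*t), -t*exp(-2*t) + exp(-2*t)]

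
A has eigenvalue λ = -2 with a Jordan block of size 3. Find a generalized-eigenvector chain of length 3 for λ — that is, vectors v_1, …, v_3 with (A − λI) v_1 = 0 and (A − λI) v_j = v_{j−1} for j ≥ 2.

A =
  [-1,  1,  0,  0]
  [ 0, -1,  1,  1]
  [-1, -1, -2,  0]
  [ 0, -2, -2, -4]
A Jordan chain for λ = -2 of length 3:
v_1 = (1, -1, -1, 2)ᵀ
v_2 = (1, 0, -1, 0)ᵀ
v_3 = (1, 0, 0, 0)ᵀ

Let N = A − (-2)·I. We want v_3 with N^3 v_3 = 0 but N^2 v_3 ≠ 0; then v_{j-1} := N · v_j for j = 3, …, 2.

Pick v_3 = (1, 0, 0, 0)ᵀ.
Then v_2 = N · v_3 = (1, 0, -1, 0)ᵀ.
Then v_1 = N · v_2 = (1, -1, -1, 2)ᵀ.

Sanity check: (A − (-2)·I) v_1 = (0, 0, 0, 0)ᵀ = 0. ✓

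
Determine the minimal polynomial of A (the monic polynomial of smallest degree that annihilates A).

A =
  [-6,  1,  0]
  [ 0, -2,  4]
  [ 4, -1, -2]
x^3 + 10*x^2 + 32*x + 32

The characteristic polynomial is χ_A(x) = (x + 2)*(x + 4)^2, so the eigenvalues are known. The minimal polynomial is
  m_A(x) = Π_λ (x − λ)^{k_λ}
where k_λ is the size of the *largest* Jordan block for λ (equivalently, the smallest k with (A − λI)^k v = 0 for every generalised eigenvector v of λ).

  λ = -4: largest Jordan block has size 2, contributing (x + 4)^2
  λ = -2: largest Jordan block has size 1, contributing (x + 2)

So m_A(x) = (x + 2)*(x + 4)^2 = x^3 + 10*x^2 + 32*x + 32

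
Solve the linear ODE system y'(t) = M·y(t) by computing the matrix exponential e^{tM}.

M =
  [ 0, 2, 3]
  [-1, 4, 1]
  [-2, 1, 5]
e^{tM} =
  [t^2*exp(3*t)/2 - 3*t*exp(3*t) + exp(3*t), -t^2*exp(3*t)/2 + 2*t*exp(3*t), -t^2*exp(3*t)/2 + 3*t*exp(3*t)]
  [-t*exp(3*t), t*exp(3*t) + exp(3*t), t*exp(3*t)]
  [t^2*exp(3*t)/2 - 2*t*exp(3*t), -t^2*exp(3*t)/2 + t*exp(3*t), -t^2*exp(3*t)/2 + 2*t*exp(3*t) + exp(3*t)]

Strategy: write M = P · J · P⁻¹ where J is a Jordan canonical form, so e^{tM} = P · e^{tJ} · P⁻¹, and e^{tJ} can be computed block-by-block.

M has Jordan form
J =
  [3, 1, 0]
  [0, 3, 1]
  [0, 0, 3]
(up to reordering of blocks).

Per-block formulas:
  For a 3×3 Jordan block J_3(3): exp(t · J_3(3)) = e^(3t)·(I + t·N + (t^2/2)·N^2), where N is the 3×3 nilpotent shift.

After assembling e^{tJ} and conjugating by P, we get:

e^{tM} =
  [t^2*exp(3*t)/2 - 3*t*exp(3*t) + exp(3*t), -t^2*exp(3*t)/2 + 2*t*exp(3*t), -t^2*exp(3*t)/2 + 3*t*exp(3*t)]
  [-t*exp(3*t), t*exp(3*t) + exp(3*t), t*exp(3*t)]
  [t^2*exp(3*t)/2 - 2*t*exp(3*t), -t^2*exp(3*t)/2 + t*exp(3*t), -t^2*exp(3*t)/2 + 2*t*exp(3*t) + exp(3*t)]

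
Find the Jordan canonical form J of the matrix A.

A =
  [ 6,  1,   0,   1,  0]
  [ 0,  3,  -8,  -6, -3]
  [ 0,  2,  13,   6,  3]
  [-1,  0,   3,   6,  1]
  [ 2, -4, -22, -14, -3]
J_3(5) ⊕ J_2(5)

The characteristic polynomial is
  det(x·I − A) = x^5 - 25*x^4 + 250*x^3 - 1250*x^2 + 3125*x - 3125 = (x - 5)^5

Eigenvalues and multiplicities (the geometric multiplicity of λ is n − rank(A − λI), which equals the number of Jordan blocks for λ):
  λ = 5: algebraic multiplicity = 5, geometric multiplicity = 2

Determining the block sizes for each eigenvalue:
  λ = 5: with am = 5 and gm = 2, the partition is not yet determined (e.g. several partitions of 5 into 2 parts exist). Let N = A − (5)·I. Computing rank(N^1) = 3, rank(N^2) = 1, rank(N^3) = 0; the number of blocks of size ≥ j is rank(N^{j−1}) − rank(N^j), giving [2, 2, 1]. So we have 1 block(s) of size 3, 1 block(s) of size 2 → block sizes [3, 2]

Assembling the blocks gives a Jordan form
J =
  [5, 1, 0, 0, 0]
  [0, 5, 1, 0, 0]
  [0, 0, 5, 0, 0]
  [0, 0, 0, 5, 1]
  [0, 0, 0, 0, 5]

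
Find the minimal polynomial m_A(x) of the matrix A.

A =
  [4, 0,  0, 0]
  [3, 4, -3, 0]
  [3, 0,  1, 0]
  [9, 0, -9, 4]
x^2 - 5*x + 4

The characteristic polynomial is χ_A(x) = (x - 4)^3*(x - 1), so the eigenvalues are known. The minimal polynomial is
  m_A(x) = Π_λ (x − λ)^{k_λ}
where k_λ is the size of the *largest* Jordan block for λ (equivalently, the smallest k with (A − λI)^k v = 0 for every generalised eigenvector v of λ).

  λ = 1: largest Jordan block has size 1, contributing (x − 1)
  λ = 4: largest Jordan block has size 1, contributing (x − 4)

So m_A(x) = (x - 4)*(x - 1) = x^2 - 5*x + 4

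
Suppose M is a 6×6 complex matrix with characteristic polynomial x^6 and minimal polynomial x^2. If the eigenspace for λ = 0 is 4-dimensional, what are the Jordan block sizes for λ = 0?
Block sizes for λ = 0: [2, 2, 1, 1]

Step 1 — from the characteristic polynomial, algebraic multiplicity of λ = 0 is 6. From dim ker(M − (0)·I) = 4, there are exactly 4 Jordan blocks for λ = 0.
Step 2 — from the minimal polynomial, the factor (x − 0)^2 tells us the largest block for λ = 0 has size 2.
Step 3 — with total size 6, 4 blocks, and largest block 2, the block sizes (in nonincreasing order) are [2, 2, 1, 1].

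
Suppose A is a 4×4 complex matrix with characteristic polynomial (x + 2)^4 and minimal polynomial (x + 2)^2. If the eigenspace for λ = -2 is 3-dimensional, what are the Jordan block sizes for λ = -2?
Block sizes for λ = -2: [2, 1, 1]

Step 1 — from the characteristic polynomial, algebraic multiplicity of λ = -2 is 4. From dim ker(A − (-2)·I) = 3, there are exactly 3 Jordan blocks for λ = -2.
Step 2 — from the minimal polynomial, the factor (x + 2)^2 tells us the largest block for λ = -2 has size 2.
Step 3 — with total size 4, 3 blocks, and largest block 2, the block sizes (in nonincreasing order) are [2, 1, 1].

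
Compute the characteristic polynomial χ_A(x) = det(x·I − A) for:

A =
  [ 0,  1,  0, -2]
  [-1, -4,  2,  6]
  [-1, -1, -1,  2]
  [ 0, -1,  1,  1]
x^4 + 4*x^3 + 6*x^2 + 4*x + 1

Expanding det(x·I − A) (e.g. by cofactor expansion or by noting that A is similar to its Jordan form J, which has the same characteristic polynomial as A) gives
  χ_A(x) = x^4 + 4*x^3 + 6*x^2 + 4*x + 1
which factors as (x + 1)^4. The eigenvalues (with algebraic multiplicities) are λ = -1 with multiplicity 4.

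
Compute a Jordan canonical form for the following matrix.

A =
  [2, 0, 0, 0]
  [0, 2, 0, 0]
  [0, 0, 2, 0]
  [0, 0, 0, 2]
J_1(2) ⊕ J_1(2) ⊕ J_1(2) ⊕ J_1(2)

The characteristic polynomial is
  det(x·I − A) = x^4 - 8*x^3 + 24*x^2 - 32*x + 16 = (x - 2)^4

Eigenvalues and multiplicities (the geometric multiplicity of λ is n − rank(A − λI), which equals the number of Jordan blocks for λ):
  λ = 2: algebraic multiplicity = 4, geometric multiplicity = 4

Determining the block sizes for each eigenvalue:
  λ = 2: gm = am = 4, so every block has size 1 → block sizes [1, 1, 1, 1]

Assembling the blocks gives a Jordan form
J =
  [2, 0, 0, 0]
  [0, 2, 0, 0]
  [0, 0, 2, 0]
  [0, 0, 0, 2]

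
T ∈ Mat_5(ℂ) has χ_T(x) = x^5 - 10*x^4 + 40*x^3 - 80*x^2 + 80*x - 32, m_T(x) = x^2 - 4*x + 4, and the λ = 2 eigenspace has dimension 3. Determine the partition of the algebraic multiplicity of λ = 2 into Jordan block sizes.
Block sizes for λ = 2: [2, 2, 1]

Step 1 — from the characteristic polynomial, algebraic multiplicity of λ = 2 is 5. From dim ker(T − (2)·I) = 3, there are exactly 3 Jordan blocks for λ = 2.
Step 2 — from the minimal polynomial, the factor (x − 2)^2 tells us the largest block for λ = 2 has size 2.
Step 3 — with total size 5, 3 blocks, and largest block 2, the block sizes (in nonincreasing order) are [2, 2, 1].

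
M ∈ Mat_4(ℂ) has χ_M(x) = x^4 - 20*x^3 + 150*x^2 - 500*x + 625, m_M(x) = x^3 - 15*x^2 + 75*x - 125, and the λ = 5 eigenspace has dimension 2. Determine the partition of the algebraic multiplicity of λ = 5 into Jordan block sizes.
Block sizes for λ = 5: [3, 1]

Step 1 — from the characteristic polynomial, algebraic multiplicity of λ = 5 is 4. From dim ker(M − (5)·I) = 2, there are exactly 2 Jordan blocks for λ = 5.
Step 2 — from the minimal polynomial, the factor (x − 5)^3 tells us the largest block for λ = 5 has size 3.
Step 3 — with total size 4, 2 blocks, and largest block 3, the block sizes (in nonincreasing order) are [3, 1].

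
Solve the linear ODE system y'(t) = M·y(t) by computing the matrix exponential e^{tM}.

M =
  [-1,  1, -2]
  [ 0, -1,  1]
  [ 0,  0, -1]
e^{tM} =
  [exp(-t), t*exp(-t), t^2*exp(-t)/2 - 2*t*exp(-t)]
  [0, exp(-t), t*exp(-t)]
  [0, 0, exp(-t)]

Strategy: write M = P · J · P⁻¹ where J is a Jordan canonical form, so e^{tM} = P · e^{tJ} · P⁻¹, and e^{tJ} can be computed block-by-block.

M has Jordan form
J =
  [-1,  1,  0]
  [ 0, -1,  1]
  [ 0,  0, -1]
(up to reordering of blocks).

Per-block formulas:
  For a 3×3 Jordan block J_3(-1): exp(t · J_3(-1)) = e^(-1t)·(I + t·N + (t^2/2)·N^2), where N is the 3×3 nilpotent shift.

After assembling e^{tJ} and conjugating by P, we get:

e^{tM} =
  [exp(-t), t*exp(-t), t^2*exp(-t)/2 - 2*t*exp(-t)]
  [0, exp(-t), t*exp(-t)]
  [0, 0, exp(-t)]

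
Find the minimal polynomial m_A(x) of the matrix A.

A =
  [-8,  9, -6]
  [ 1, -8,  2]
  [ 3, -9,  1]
x^2 + 10*x + 25

The characteristic polynomial is χ_A(x) = (x + 5)^3, so the eigenvalues are known. The minimal polynomial is
  m_A(x) = Π_λ (x − λ)^{k_λ}
where k_λ is the size of the *largest* Jordan block for λ (equivalently, the smallest k with (A − λI)^k v = 0 for every generalised eigenvector v of λ).

  λ = -5: largest Jordan block has size 2, contributing (x + 5)^2

So m_A(x) = (x + 5)^2 = x^2 + 10*x + 25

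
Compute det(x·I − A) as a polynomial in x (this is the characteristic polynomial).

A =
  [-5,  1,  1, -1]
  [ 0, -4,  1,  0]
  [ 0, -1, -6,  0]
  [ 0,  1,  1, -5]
x^4 + 20*x^3 + 150*x^2 + 500*x + 625

Expanding det(x·I − A) (e.g. by cofactor expansion or by noting that A is similar to its Jordan form J, which has the same characteristic polynomial as A) gives
  χ_A(x) = x^4 + 20*x^3 + 150*x^2 + 500*x + 625
which factors as (x + 5)^4. The eigenvalues (with algebraic multiplicities) are λ = -5 with multiplicity 4.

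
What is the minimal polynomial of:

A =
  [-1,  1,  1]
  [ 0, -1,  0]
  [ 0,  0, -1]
x^2 + 2*x + 1

The characteristic polynomial is χ_A(x) = (x + 1)^3, so the eigenvalues are known. The minimal polynomial is
  m_A(x) = Π_λ (x − λ)^{k_λ}
where k_λ is the size of the *largest* Jordan block for λ (equivalently, the smallest k with (A − λI)^k v = 0 for every generalised eigenvector v of λ).

  λ = -1: largest Jordan block has size 2, contributing (x + 1)^2

So m_A(x) = (x + 1)^2 = x^2 + 2*x + 1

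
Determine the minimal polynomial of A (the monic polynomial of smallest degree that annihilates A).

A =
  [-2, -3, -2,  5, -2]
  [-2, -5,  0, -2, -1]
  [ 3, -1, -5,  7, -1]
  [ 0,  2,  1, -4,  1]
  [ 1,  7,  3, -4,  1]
x^3 + 9*x^2 + 27*x + 27

The characteristic polynomial is χ_A(x) = (x + 3)^5, so the eigenvalues are known. The minimal polynomial is
  m_A(x) = Π_λ (x − λ)^{k_λ}
where k_λ is the size of the *largest* Jordan block for λ (equivalently, the smallest k with (A − λI)^k v = 0 for every generalised eigenvector v of λ).

  λ = -3: largest Jordan block has size 3, contributing (x + 3)^3

So m_A(x) = (x + 3)^3 = x^3 + 9*x^2 + 27*x + 27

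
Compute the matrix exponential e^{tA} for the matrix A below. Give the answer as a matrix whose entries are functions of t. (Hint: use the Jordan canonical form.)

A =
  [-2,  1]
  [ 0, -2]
e^{tA} =
  [exp(-2*t), t*exp(-2*t)]
  [0, exp(-2*t)]

Strategy: write A = P · J · P⁻¹ where J is a Jordan canonical form, so e^{tA} = P · e^{tJ} · P⁻¹, and e^{tJ} can be computed block-by-block.

A has Jordan form
J =
  [-2,  1]
  [ 0, -2]
(up to reordering of blocks).

Per-block formulas:
  For a 2×2 Jordan block J_2(-2): exp(t · J_2(-2)) = e^(-2t)·(I + t·N), where N is the 2×2 nilpotent shift.

After assembling e^{tJ} and conjugating by P, we get:

e^{tA} =
  [exp(-2*t), t*exp(-2*t)]
  [0, exp(-2*t)]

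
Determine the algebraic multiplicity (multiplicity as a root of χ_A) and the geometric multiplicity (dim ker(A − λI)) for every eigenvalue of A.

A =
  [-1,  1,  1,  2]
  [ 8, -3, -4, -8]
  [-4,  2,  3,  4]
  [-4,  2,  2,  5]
λ = 1: alg = 4, geom = 3

Step 1 — factor the characteristic polynomial to read off the algebraic multiplicities:
  χ_A(x) = (x - 1)^4

Step 2 — compute geometric multiplicities via the rank-nullity identity g(λ) = n − rank(A − λI):
  rank(A − (1)·I) = 1, so dim ker(A − (1)·I) = n − 1 = 3

Summary:
  λ = 1: algebraic multiplicity = 4, geometric multiplicity = 3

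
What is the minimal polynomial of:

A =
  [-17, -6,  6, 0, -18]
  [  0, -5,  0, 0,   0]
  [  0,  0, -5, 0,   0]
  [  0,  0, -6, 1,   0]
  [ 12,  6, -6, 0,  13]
x^2 + 4*x - 5

The characteristic polynomial is χ_A(x) = (x - 1)^2*(x + 5)^3, so the eigenvalues are known. The minimal polynomial is
  m_A(x) = Π_λ (x − λ)^{k_λ}
where k_λ is the size of the *largest* Jordan block for λ (equivalently, the smallest k with (A − λI)^k v = 0 for every generalised eigenvector v of λ).

  λ = -5: largest Jordan block has size 1, contributing (x + 5)
  λ = 1: largest Jordan block has size 1, contributing (x − 1)

So m_A(x) = (x - 1)*(x + 5) = x^2 + 4*x - 5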